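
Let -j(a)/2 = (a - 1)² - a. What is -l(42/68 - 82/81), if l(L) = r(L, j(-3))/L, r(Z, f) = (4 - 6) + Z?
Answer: -6595/1087 ≈ -6.0672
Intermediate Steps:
j(a) = -2*(-1 + a)² + 2*a (j(a) = -2*((a - 1)² - a) = -2*((-1 + a)² - a) = -2*(-1 + a)² + 2*a)
r(Z, f) = -2 + Z
l(L) = (-2 + L)/L
-l(42/68 - 82/81) = -(-2 + (42/68 - 82/81))/(42/68 - 82/81) = -(-2 + (42*(1/68) - 82*1/81))/(42*(1/68) - 82*1/81) = -(-2 + (21/34 - 82/81))/(21/34 - 82/81) = -(-2 - 1087/2754)/(-1087/2754) = -(-2754)*(-6595)/(1087*2754) = -1*6595/1087 = -6595/1087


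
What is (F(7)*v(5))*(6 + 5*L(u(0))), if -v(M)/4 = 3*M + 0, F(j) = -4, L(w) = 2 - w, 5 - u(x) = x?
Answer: -2160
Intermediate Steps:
u(x) = 5 - x
v(M) = -12*M (v(M) = -4*(3*M + 0) = -12*M)
(F(7)*v(5))*(6 + 5*L(u(0))) = (-(-48)*5)*(6 + 5*(2 - (5 - 1*0))) = (-4*(-60))*(6 + 5*(2 - (5 + 0))) = 240*(6 + 5*(2 - 1*5)) = 240*(6 + 5*(2 - 5)) = 240*(6 + 5*(-3)) = 240*(6 - 15) = 240*(-9) = -2160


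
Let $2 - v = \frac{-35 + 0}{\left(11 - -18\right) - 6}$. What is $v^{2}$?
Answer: $\frac{6561}{529} \approx 12.403$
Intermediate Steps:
$v = \frac{81}{23}$ ($v = 2 - \frac{-35 + 0}{\left(11 - -18\right) - 6} = 2 - - \frac{35}{\left(11 + 18\right) - 6} = 2 - - \frac{35}{29 - 6} = 2 - - \frac{35}{23} = 2 + \frac{35}{23} = \frac{81}{23} \approx 3.5217$)
$v^{2} = \left(\frac{81}{23}\right)^{2} = \frac{6561}{529}$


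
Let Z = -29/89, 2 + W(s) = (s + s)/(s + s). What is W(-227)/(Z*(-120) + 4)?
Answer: -89/3836 ≈ -0.023201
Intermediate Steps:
W(s) = -1 (W(s) = -2 + (s + s)/(s + s) = -2 + (2*s)/((2*s)) = -2 + (2*s)*(1/(2*s)) = -2 + 1 = -1)
Z = -29/89 (Z = -29*1/89 = -29/89 ≈ -0.32584)
W(-227)/(Z*(-120) + 4) = -1/(-29/89*(-120) + 4) = -1/(3480/89 + 4) = -1/3836/89 = -1*89/3836 = -89/3836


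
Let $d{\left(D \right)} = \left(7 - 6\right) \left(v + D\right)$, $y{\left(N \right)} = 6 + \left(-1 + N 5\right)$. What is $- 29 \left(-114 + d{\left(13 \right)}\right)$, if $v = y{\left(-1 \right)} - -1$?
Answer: $2900$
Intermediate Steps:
$y{\left(N \right)} = 5 + 5 N$ ($y{\left(N \right)} = 6 + \left(-1 + 5 N\right) = 5 + 5 N$)
$v = 1$ ($v = \left(5 + 5 \left(-1\right)\right) - -1 = \left(5 - 5\right) + 1 = 0 + 1 = 1$)
$d{\left(D \right)} = 1 + D$ ($d{\left(D \right)} = \left(7 - 6\right) \left(1 + D\right) = 1 \left(1 + D\right) = 1 + D$)
$- 29 \left(-114 + d{\left(13 \right)}\right) = - 29 \left(-114 + \left(1 + 13\right)\right) = - 29 \left(-114 + 14\right) = \left(-29\right) \left(-100\right) = 2900$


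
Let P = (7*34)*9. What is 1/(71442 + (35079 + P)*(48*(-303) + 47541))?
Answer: 1/1228252779 ≈ 8.1416e-10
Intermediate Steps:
P = 2142 (P = 238*9 = 2142)
1/(71442 + (35079 + P)*(48*(-303) + 47541)) = 1/(71442 + (35079 + 2142)*(48*(-303) + 47541)) = 1/(71442 + 37221*(-14544 + 47541)) = 1/(71442 + 37221*32997) = 1/(71442 + 1228181337) = 1/1228252779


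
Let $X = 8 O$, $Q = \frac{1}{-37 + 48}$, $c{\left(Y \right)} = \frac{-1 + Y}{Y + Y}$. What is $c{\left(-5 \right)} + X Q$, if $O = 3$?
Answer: $\frac{153}{55} \approx 2.7818$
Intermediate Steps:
$c{\left(Y \right)} = \frac{-1 + Y}{2 Y}$
$Q = \frac{1}{11} \approx 0.090909$
$X = 24$ ($X = 8 \cdot 3 = 24$)
$c{\left(-5 \right)} + X Q = \frac{-1 - 5}{2 \left(-5\right)} + 24 \cdot \frac{1}{11} = \frac{1}{2} \left(- \frac{1}{5}\right) \left(-6\right) + \frac{24}{11} = \frac{3}{5} + \frac{24}{11} = \frac{153}{55}$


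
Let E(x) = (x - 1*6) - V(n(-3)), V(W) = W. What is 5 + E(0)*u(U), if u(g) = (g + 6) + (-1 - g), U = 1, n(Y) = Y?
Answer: -10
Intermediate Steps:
E(x) = -3 + x (E(x) = (x - 1*6) - 1*(-3) = (x - 6) + 3 = (-6 + x) + 3 = -3 + x)
u(g) = 5 (u(g) = (6 + g) + (-1 - g) = 5)
5 + E(0)*u(U) = 5 + (-3 + 0)*5 = 5 - 3*5 = 5 - 15 = -10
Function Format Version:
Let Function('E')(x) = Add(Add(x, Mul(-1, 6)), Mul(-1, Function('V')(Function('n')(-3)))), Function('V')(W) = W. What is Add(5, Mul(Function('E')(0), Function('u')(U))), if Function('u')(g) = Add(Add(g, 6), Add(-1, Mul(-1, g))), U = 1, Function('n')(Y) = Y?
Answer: -10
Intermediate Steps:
Function('E')(x) = Add(-3, x) (Function('E')(x) = Add(Add(x, Mul(-1, 6)), Mul(-1, -3)) = Add(Add(x, -6), 3) = Add(Add(-6, x), 3) = Add(-3, x))
Function('u')(g) = 5 (Function('u')(g) = Add(Add(6, g), Add(-1, Mul(-1, g))) = 5)
Add(5, Mul(Function('E')(0), Function('u')(U))) = Add(5, Mul(Add(-3, 0), 5)) = Add(5, Mul(-3, 5)) = Add(5, -15) = -10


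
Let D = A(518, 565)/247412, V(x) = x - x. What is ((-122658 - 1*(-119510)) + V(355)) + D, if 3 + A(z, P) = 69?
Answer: -35402405/11246 ≈ -3148.0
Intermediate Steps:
V(x) = 0
A(z, P) = 66 (A(z, P) = -3 + 69 = 66)
D = 3/11246 (D = 66/247412 = 66*(1/247412) = 3/11246 ≈ 0.00026676)
((-122658 - 1*(-119510)) + V(355)) + D = ((-122658 - 1*(-119510)) + 0) + 3/11246 = ((-122658 + 119510) + 0) + 3/11246 = (-3148 + 0) + 3/11246 = -3148 + 3/11246 = -35402405/11246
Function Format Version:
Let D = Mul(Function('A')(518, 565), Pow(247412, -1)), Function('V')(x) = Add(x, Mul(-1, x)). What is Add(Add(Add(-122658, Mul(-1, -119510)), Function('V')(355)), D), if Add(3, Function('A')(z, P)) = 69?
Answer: Rational(-35402405, 11246) ≈ -3148.0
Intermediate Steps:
Function('V')(x) = 0
Function('A')(z, P) = 66 (Function('A')(z, P) = Add(-3, 69) = 66)
D = Rational(3, 11246) (D = Mul(66, Pow(247412, -1)) = Mul(66, Rational(1, 247412)) = Rational(3, 11246) ≈ 0.00026676)
Add(Add(Add(-122658, Mul(-1, -119510)), Function('V')(355)), D) = Add(Add(Add(-122658, Mul(-1, -119510)), 0), Rational(3, 11246)) = Add(Add(Add(-122658, 119510), 0), Rational(3, 11246)) = Add(Add(-3148, 0), Rational(3, 11246)) = Add(-3148, Rational(3, 11246)) = Rational(-35402405, 11246)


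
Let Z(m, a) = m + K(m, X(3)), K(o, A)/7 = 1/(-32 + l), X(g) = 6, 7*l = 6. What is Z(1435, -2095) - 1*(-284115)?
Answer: 62249851/218 ≈ 2.8555e+5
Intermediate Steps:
l = 6/7 (l = (1/7)*6 = 6/7 ≈ 0.85714)
K(o, A) = -49/218 (K(o, A) = 7/(-32 + 6/7) = 7/(-218/7) = 7*(-7/218) = -49/218)
Z(m, a) = -49/218 + m (Z(m, a) = m - 49/218 = -49/218 + m)
Z(1435, -2095) - 1*(-284115) = (-49/218 + 1435) - 1*(-284115) = 312781/218 + 284115 = 62249851/218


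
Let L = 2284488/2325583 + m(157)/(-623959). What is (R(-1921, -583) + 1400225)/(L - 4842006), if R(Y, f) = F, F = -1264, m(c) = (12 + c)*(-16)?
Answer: -2029988160223422217/7026080676171108158 ≈ -0.28892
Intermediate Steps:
m(c) = -192 - 16*c
R(Y, f) = -1264
L = 1431715224424/1451068443097 (L = 2284488/2325583 + (-192 - 16*157)/(-623959) = 2284488*(1/2325583) + (-192 - 2512)*(-1/623959) = 2284488/2325583 - 2704*(-1/623959) = 2284488/2325583 + 2704/623959 = 1431715224424/1451068443097 ≈ 0.98666)
(R(-1921, -583) + 1400225)/(L - 4842006) = (-1264 + 1400225)/(1431715224424/1451068443097 - 4842006) = 1398961/(-7026080676171108158/1451068443097) = 1398961*(-1451068443097/7026080676171108158) = -2029988160223422217/7026080676171108158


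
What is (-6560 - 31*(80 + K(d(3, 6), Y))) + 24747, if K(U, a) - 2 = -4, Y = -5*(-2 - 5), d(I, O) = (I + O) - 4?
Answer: 15769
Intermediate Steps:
d(I, O) = -4 + I + O
Y = 35 (Y = -5*(-7) = 35)
K(U, a) = -2 (K(U, a) = 2 - 4 = -2)
(-6560 - 31*(80 + K(d(3, 6), Y))) + 24747 = (-6560 - 31*(80 - 2)) + 24747 = (-6560 - 31*78) + 24747 = (-6560 - 2418) + 24747 = -8978 + 24747 = 15769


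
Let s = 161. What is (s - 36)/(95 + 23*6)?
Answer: 125/233 ≈ 0.53648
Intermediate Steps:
(s - 36)/(95 + 23*6) = (161 - 36)/(95 + 23*6) = 125/(95 + 138) = 125/233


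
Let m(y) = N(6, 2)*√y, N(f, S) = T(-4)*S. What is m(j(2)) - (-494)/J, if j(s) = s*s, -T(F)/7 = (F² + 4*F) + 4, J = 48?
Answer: -2441/24 ≈ -101.71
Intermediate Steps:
T(F) = -28 - 28*F - 7*F² (T(F) = -7*((F² + 4*F) + 4) = -7*(4 + F² + 4*F) = -28 - 28*F - 7*F²)
N(f, S) = -28*S (N(f, S) = (-28 - 28*(-4) - 7*(-4)²)*S = (-28 + 112 - 7*16)*S = (-28 + 112 - 112)*S = -28*S)
j(s) = s²
m(y) = -56*√y (m(y) = (-28*2)*√y = -56*√y)
m(j(2)) - (-494)/J = -56*√(2²) - (-494)/48 = -56*√4 - (-494)/48 = -56*2 - 1*(-247/24) = -112 + 247/24 = -2441/24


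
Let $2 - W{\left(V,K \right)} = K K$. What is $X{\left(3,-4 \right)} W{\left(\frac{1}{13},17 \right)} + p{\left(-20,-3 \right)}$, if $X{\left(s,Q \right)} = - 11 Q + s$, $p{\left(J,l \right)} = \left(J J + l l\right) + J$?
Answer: $-13100$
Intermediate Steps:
$W{\left(V,K \right)} = 2 - K^{2}$ ($W{\left(V,K \right)} = 2 - K K = 2 - K^{2}$)
$p{\left(J,l \right)} = J + J^{2} + l^{2}$ ($p{\left(J,l \right)} = \left(J^{2} + l^{2}\right) + J = J + J^{2} + l^{2}$)
$X{\left(s,Q \right)} = s - 11 Q$
$X{\left(3,-4 \right)} W{\left(\frac{1}{13},17 \right)} + p{\left(-20,-3 \right)} = \left(3 - -44\right) \left(2 - 17^{2}\right) + \left(-20 + \left(-20\right)^{2} + \left(-3\right)^{2}\right) = \left(3 + 44\right) \left(2 - 289\right) + \left(-20 + 400 + 9\right) = 47 \left(2 - 289\right) + 389 = 47 \left(-287\right) + 389 = -13489 + 389 = -13100$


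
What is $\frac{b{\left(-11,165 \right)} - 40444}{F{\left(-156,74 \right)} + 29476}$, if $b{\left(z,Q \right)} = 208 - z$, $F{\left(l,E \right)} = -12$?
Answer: $- \frac{40225}{29464} \approx -1.3652$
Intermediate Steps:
$\frac{b{\left(-11,165 \right)} - 40444}{F{\left(-156,74 \right)} + 29476} = \frac{\left(208 - -11\right) - 40444}{-12 + 29476} = \frac{\left(208 + 11\right) - 40444}{29464} = \left(219 - 40444\right) \frac{1}{29464} = \left(-40225\right) \frac{1}{29464} = - \frac{40225}{29464}$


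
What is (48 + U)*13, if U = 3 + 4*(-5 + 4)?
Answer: 611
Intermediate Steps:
U = -1 (U = 3 + 4*(-1) = 3 - 4 = -1)
(48 + U)*13 = (48 - 1)*13 = 47*13 = 611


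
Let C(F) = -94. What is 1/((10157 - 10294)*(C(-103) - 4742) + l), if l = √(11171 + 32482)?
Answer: 220844/146316202457 - √43653/438948607371 ≈ 1.5089e-6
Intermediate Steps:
l = √43653 ≈ 208.93
1/((10157 - 10294)*(C(-103) - 4742) + l) = 1/((10157 - 10294)*(-94 - 4742) + √43653) = 1/(-137*(-4836) + √43653) = 1/(662532 + √43653)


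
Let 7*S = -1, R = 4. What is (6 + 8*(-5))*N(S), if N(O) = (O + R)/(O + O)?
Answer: 459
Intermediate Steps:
S = -⅐ (S = (⅐)*(-1) = -⅐ ≈ -0.14286)
N(O) = (4 + O)/(2*O) (N(O) = (O + 4)/(O + O) = (4 + O)/((2*O)) = (4 + O)*(1/(2*O)) = (4 + O)/(2*O))
(6 + 8*(-5))*N(S) = (6 + 8*(-5))*((4 - ⅐)/(2*(-⅐))) = (6 - 40)*((½)*(-7)*(27/7)) = -34*(-27/2) = 459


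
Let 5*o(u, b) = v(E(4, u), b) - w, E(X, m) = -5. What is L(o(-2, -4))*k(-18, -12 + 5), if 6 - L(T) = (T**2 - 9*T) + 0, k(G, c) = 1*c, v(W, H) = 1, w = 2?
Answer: -728/25 ≈ -29.120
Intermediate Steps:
o(u, b) = -1/5 (o(u, b) = (1 - 1*2)/5 = (1 - 2)/5 = (1/5)*(-1) = -1/5)
k(G, c) = c
L(T) = 6 - T**2 + 9*T (L(T) = 6 - ((T**2 - 9*T) + 0) = 6 - (T**2 - 9*T) = 6 + (-T**2 + 9*T) = 6 - T**2 + 9*T)
L(o(-2, -4))*k(-18, -12 + 5) = (6 - (-1/5)**2 + 9*(-1/5))*(-12 + 5) = (6 - 1*1/25 - 9/5)*(-7) = (6 - 1/25 - 9/5)*(-7) = (104/25)*(-7) = -728/25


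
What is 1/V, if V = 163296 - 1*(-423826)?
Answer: 1/587122 ≈ 1.7032e-6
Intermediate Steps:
V = 587122 (V = 163296 + 423826 = 587122)
1/V = 1/587122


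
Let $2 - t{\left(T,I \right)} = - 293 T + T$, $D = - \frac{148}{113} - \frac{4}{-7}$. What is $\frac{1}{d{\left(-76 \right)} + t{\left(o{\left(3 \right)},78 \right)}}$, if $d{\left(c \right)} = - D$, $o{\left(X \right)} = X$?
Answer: $\frac{791}{695082} \approx 0.001138$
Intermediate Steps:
$D = - \frac{584}{791}$ ($D = \left(-148\right) \frac{1}{113} - - \frac{4}{7} = - \frac{148}{113} + \frac{4}{7} = - \frac{584}{791} \approx -0.73831$)
$t{\left(T,I \right)} = 2 + 292 T$ ($t{\left(T,I \right)} = 2 - \left(- 293 T + T\right) = 2 - - 292 T = 2 + 292 T$)
$d{\left(c \right)} = \frac{584}{791}$ ($d{\left(c \right)} = \left(-1\right) \left(- \frac{584}{791}\right) = \frac{584}{791}$)
$\frac{1}{d{\left(-76 \right)} + t{\left(o{\left(3 \right)},78 \right)}} = \frac{1}{\frac{584}{791} + \left(2 + 292 \cdot 3\right)} = \frac{1}{\frac{584}{791} + \left(2 + 876\right)} = \frac{1}{\frac{584}{791} + 878} = \frac{1}{\frac{695082}{791}} = \frac{791}{695082}$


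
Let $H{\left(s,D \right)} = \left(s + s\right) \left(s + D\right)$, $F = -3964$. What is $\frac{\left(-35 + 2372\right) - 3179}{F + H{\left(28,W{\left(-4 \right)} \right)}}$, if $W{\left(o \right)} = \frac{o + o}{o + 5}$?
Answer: $\frac{421}{1422} \approx 0.29606$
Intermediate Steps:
$W{\left(o \right)} = \frac{2 o}{5 + o}$
$H{\left(s,D \right)} = 2 s \left(D + s\right)$
$\frac{\left(-35 + 2372\right) - 3179}{F + H{\left(28,W{\left(-4 \right)} \right)}} = \frac{\left(-35 + 2372\right) - 3179}{-3964 + 2 \cdot 28 \left(2 \left(-4\right) \frac{1}{5 - 4} + 28\right)} = \frac{2337 - 3179}{-3964 + 2 \cdot 28 \left(2 \left(-4\right) 1^{-1} + 28\right)} = - \frac{842}{-3964 + 2 \cdot 28 \left(2 \left(-4\right) 1 + 28\right)} = - \frac{842}{-3964 + 2 \cdot 28 \left(-8 + 28\right)} = - \frac{842}{-3964 + 2 \cdot 28 \cdot 20} = - \frac{842}{-3964 + 1120} = - \frac{842}{-2844} = \left(-842\right) \left(- \frac{1}{2844}\right) = \frac{421}{1422}$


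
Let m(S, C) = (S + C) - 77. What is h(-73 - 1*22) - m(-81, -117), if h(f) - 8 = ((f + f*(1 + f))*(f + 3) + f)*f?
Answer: 77227208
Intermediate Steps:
m(S, C) = -77 + C + S (m(S, C) = (C + S) - 77 = -77 + C + S)
h(f) = 8 + f*(f + (3 + f)*(f + f*(1 + f))) (h(f) = 8 + ((f + f*(1 + f))*(f + 3) + f)*f = 8 + ((f + f*(1 + f))*(3 + f) + f)*f = 8 + ((3 + f)*(f + f*(1 + f)) + f)*f = 8 + (f + (3 + f)*(f + f*(1 + f)))*f = 8 + f*(f + (3 + f)*(f + f*(1 + f))))
h(-73 - 1*22) - m(-81, -117) = (8 + (-73 - 1*22)⁴ + 5*(-73 - 1*22)³ + 7*(-73 - 1*22)²) - (-77 - 117 - 81) = (8 + (-73 - 22)⁴ + 5*(-73 - 22)³ + 7*(-73 - 22)²) - 1*(-275) = (8 + (-95)⁴ + 5*(-95)³ + 7*(-95)²) + 275 = (8 + 81450625 + 5*(-857375) + 7*9025) + 275 = (8 + 81450625 - 4286875 + 63175) + 275 = 77226933 + 275 = 77227208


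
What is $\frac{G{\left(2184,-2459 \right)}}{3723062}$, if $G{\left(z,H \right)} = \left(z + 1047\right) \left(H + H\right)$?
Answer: $- \frac{7945029}{1861531} \approx -4.268$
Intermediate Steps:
$G{\left(z,H \right)} = 2 H \left(1047 + z\right)$ ($G{\left(z,H \right)} = \left(1047 + z\right) 2 H = 2 H \left(1047 + z\right)$)
$\frac{G{\left(2184,-2459 \right)}}{3723062} = \frac{2 \left(-2459\right) \left(1047 + 2184\right)}{3723062} = 2 \left(-2459\right) 3231 \cdot \frac{1}{3723062} = \left(-15890058\right) \frac{1}{3723062} = - \frac{7945029}{1861531}$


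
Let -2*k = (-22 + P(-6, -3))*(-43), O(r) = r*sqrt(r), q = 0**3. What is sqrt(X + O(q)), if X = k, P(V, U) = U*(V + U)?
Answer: sqrt(430)/2 ≈ 10.368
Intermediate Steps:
q = 0
P(V, U) = U*(U + V)
O(r) = r**(3/2)
k = 215/2 (k = -(-22 - 3*(-3 - 6))*(-43)/2 = -(-22 - 3*(-9))*(-43)/2 = -(-22 + 27)*(-43)/2 = -5*(-43)/2 = -1/2*(-215) = 215/2 ≈ 107.50)
X = 215/2 ≈ 107.50
sqrt(X + O(q)) = sqrt(215/2 + 0**(3/2)) = sqrt(215/2 + 0) = sqrt(215/2) = sqrt(430)/2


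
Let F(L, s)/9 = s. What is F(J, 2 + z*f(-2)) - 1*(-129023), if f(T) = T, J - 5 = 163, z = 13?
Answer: 128807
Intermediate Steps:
J = 168 (J = 5 + 163 = 168)
F(L, s) = 9*s
F(J, 2 + z*f(-2)) - 1*(-129023) = 9*(2 + 13*(-2)) - 1*(-129023) = 9*(2 - 26) + 129023 = 9*(-24) + 129023 = -216 + 129023 = 128807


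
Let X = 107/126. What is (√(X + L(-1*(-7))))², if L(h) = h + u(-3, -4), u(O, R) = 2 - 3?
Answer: 863/126 ≈ 6.8492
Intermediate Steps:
u(O, R) = -1
L(h) = -1 + h (L(h) = h - 1 = -1 + h)
X = 107/126 (X = 107*(1/126) = 107/126 ≈ 0.84921)
(√(X + L(-1*(-7))))² = (√(107/126 + (-1 - 1*(-7))))² = (√(107/126 + (-1 + 7)))² = (√(107/126 + 6))² = (√(863/126))² = (√12082/42)² = 863/126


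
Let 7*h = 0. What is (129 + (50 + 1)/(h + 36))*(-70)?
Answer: -54775/6 ≈ -9129.2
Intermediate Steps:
h = 0 (h = (⅐)*0 = 0)
(129 + (50 + 1)/(h + 36))*(-70) = (129 + (50 + 1)/(0 + 36))*(-70) = (129 + 51/36)*(-70) = (129 + 51*(1/36))*(-70) = (129 + 17/12)*(-70) = (1565/12)*(-70) = -54775/6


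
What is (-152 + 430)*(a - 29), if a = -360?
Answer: -108142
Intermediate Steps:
(-152 + 430)*(a - 29) = (-152 + 430)*(-360 - 29) = 278*(-389) = -108142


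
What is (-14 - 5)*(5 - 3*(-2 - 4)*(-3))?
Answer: 931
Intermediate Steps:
(-14 - 5)*(5 - 3*(-2 - 4)*(-3)) = -19*(5 - 3*(-6)*(-3)) = -19*(5 + 18*(-3)) = -19*(5 - 54) = -19*(-49) = 931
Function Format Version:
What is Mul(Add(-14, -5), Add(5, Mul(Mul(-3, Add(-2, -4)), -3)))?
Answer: 931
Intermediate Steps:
Mul(Add(-14, -5), Add(5, Mul(Mul(-3, Add(-2, -4)), -3))) = Mul(-19, Add(5, Mul(Mul(-3, -6), -3))) = Mul(-19, Add(5, Mul(18, -3))) = Mul(-19, Add(5, -54)) = Mul(-19, -49) = 931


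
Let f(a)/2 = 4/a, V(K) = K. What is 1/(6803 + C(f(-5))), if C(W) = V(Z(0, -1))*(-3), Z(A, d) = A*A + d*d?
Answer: 1/6800 ≈ 0.00014706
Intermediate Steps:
Z(A, d) = A² + d²
f(a) = 8/a (f(a) = 2*(4/a) = 8/a)
C(W) = -3 (C(W) = (0² + (-1)²)*(-3) = (0 + 1)*(-3) = 1*(-3) = -3)
1/(6803 + C(f(-5))) = 1/(6803 - 3) = 1/6800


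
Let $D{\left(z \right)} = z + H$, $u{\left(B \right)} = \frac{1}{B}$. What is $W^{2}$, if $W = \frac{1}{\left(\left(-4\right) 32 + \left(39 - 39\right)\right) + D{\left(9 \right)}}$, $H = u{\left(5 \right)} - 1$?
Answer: $\frac{25}{358801} \approx 6.9677 \cdot 10^{-5}$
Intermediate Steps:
$H = - \frac{4}{5}$ ($H = \frac{1}{5} - 1 = - \frac{4}{5} \approx -0.8$)
$D{\left(z \right)} = - \frac{4}{5} + z$ ($D{\left(z \right)} = z - \frac{4}{5} = - \frac{4}{5} + z$)
$W = - \frac{5}{599}$ ($W = \frac{1}{\left(\left(-4\right) 32 + \left(39 - 39\right)\right) + \left(- \frac{4}{5} + 9\right)} = \frac{1}{\left(-128 + 0\right) + \frac{41}{5}} = \frac{1}{-128 + \frac{41}{5}} = \frac{1}{- \frac{599}{5}} = - \frac{5}{599} \approx -0.0083472$)
$W^{2} = \left(- \frac{5}{599}\right)^{2} = \frac{25}{358801}$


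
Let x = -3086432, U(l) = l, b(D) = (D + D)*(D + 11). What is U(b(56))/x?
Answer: -469/192902 ≈ -0.0024313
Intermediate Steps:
b(D) = 2*D*(11 + D) (b(D) = (2*D)*(11 + D) = 2*D*(11 + D))
U(b(56))/x = (2*56*(11 + 56))/(-3086432) = (2*56*67)*(-1/3086432) = 7504*(-1/3086432) = -469/192902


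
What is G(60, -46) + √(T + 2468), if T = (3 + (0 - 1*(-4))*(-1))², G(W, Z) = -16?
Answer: -16 + √2469 ≈ 33.689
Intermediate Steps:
T = 1 (T = (3 + (0 + 4)*(-1))² = (3 + 4*(-1))² = (3 - 4)² = (-1)² = 1)
G(60, -46) + √(T + 2468) = -16 + √(1 + 2468) = -16 + √2469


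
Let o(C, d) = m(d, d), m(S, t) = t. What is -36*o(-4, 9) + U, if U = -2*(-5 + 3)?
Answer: -320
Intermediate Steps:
o(C, d) = d
U = 4 (U = -2*(-2) = 4)
-36*o(-4, 9) + U = -36*9 + 4 = -324 + 4 = -320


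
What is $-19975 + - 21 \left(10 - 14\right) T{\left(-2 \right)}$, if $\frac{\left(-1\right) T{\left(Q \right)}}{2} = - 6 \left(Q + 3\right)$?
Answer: $-18967$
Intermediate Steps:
$T{\left(Q \right)} = 36 + 12 Q$ ($T{\left(Q \right)} = - 2 \left(- 6 \left(Q + 3\right)\right) = - 2 \left(- 6 \left(3 + Q\right)\right) = - 2 \left(-18 - 6 Q\right) = 36 + 12 Q$)
$-19975 + - 21 \left(10 - 14\right) T{\left(-2 \right)} = -19975 + - 21 \left(10 - 14\right) \left(36 + 12 \left(-2\right)\right) = -19975 + - 21 \left(10 - 14\right) \left(36 - 24\right) = -19975 + \left(-21\right) \left(-4\right) 12 = -19975 + 84 \cdot 12 = -19975 + 1008 = -18967$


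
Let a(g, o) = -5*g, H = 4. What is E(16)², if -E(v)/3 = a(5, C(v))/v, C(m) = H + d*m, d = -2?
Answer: 5625/256 ≈ 21.973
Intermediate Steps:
C(m) = 4 - 2*m
E(v) = 75/v (E(v) = -3*(-5*5)/v = -(-75)/v = 75/v)
E(16)² = (75/16)² = 5625/256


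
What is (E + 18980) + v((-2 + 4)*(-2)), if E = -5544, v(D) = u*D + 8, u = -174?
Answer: 14140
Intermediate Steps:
v(D) = 8 - 174*D (v(D) = -174*D + 8 = 8 - 174*D)
(E + 18980) + v((-2 + 4)*(-2)) = (-5544 + 18980) + (8 - 174*(-2 + 4)*(-2)) = 13436 + (8 - 348*(-2)) = 13436 + (8 - 174*(-4)) = 13436 + (8 + 696) = 13436 + 704 = 14140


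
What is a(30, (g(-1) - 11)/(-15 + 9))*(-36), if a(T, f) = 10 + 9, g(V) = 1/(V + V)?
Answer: -684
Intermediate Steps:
g(V) = 1/(2*V)
a(T, f) = 19
a(30, (g(-1) - 11)/(-15 + 9))*(-36) = 19*(-36) = -684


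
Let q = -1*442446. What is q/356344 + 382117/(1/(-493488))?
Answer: -33597921495813735/178172 ≈ -1.8857e+11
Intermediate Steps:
q = -442446
q/356344 + 382117/(1/(-493488)) = -442446/356344 + 382117/(1/(-493488)) = -442446*1/356344 + 382117/(-1/493488) = -221223/178172 + 382117*(-493488) = -221223/178172 - 188570154096 = -33597921495813735/178172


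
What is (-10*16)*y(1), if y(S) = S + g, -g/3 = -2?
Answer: -1120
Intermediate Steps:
g = 6 (g = -3*(-2) = 6)
y(S) = 6 + S (y(S) = S + 6 = 6 + S)
(-10*16)*y(1) = (-10*16)*(6 + 1) = -160*7 = -1120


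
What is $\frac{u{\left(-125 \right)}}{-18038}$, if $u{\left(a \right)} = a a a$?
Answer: $\frac{1953125}{18038} \approx 108.28$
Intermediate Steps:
$u{\left(a \right)} = a^{3}$ ($u{\left(a \right)} = a^{2} a = a^{3}$)
$\frac{u{\left(-125 \right)}}{-18038} = \frac{\left(-125\right)^{3}}{-18038} = \left(-1953125\right) \left(- \frac{1}{18038}\right) = \frac{1953125}{18038}$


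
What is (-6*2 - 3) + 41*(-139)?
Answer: -5714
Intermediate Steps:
(-6*2 - 3) + 41*(-139) = (-12 - 3) - 5699 = -15 - 5699 = -5714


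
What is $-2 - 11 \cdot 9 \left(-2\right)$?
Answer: $196$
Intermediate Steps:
$-2 - 11 \cdot 9 \left(-2\right) = -2 - -198 = -2 + 198 = 196$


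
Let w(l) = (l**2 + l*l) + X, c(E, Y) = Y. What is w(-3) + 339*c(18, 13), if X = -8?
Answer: 4417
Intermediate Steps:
w(l) = -8 + 2*l**2 (w(l) = (l**2 + l*l) - 8 = (l**2 + l**2) - 8 = 2*l**2 - 8 = -8 + 2*l**2)
w(-3) + 339*c(18, 13) = (-8 + 2*(-3)**2) + 339*13 = (-8 + 2*9) + 4407 = (-8 + 18) + 4407 = 10 + 4407 = 4417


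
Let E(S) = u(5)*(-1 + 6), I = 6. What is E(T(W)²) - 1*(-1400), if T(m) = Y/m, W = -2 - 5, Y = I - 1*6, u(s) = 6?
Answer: 1430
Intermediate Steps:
Y = 0 (Y = 6 - 1*6 = 6 - 6 = 0)
W = -7
T(m) = 0 (T(m) = 0/m = 0)
E(S) = 30 (E(S) = 6*(-1 + 6) = 6*5 = 30)
E(T(W)²) - 1*(-1400) = 30 - 1*(-1400) = 30 + 1400 = 1430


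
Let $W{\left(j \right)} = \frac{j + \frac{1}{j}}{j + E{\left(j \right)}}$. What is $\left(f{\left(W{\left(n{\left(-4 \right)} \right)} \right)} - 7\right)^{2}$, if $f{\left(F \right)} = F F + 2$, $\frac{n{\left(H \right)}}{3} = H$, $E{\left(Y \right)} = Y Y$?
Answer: $\frac{156856963305025}{6295362011136} \approx 24.916$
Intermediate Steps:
$E{\left(Y \right)} = Y^{2}$
$n{\left(H \right)} = 3 H$
$W{\left(j \right)} = \frac{j + \frac{1}{j}}{j + j^{2}}$
$f{\left(F \right)} = 2 + F^{2}$ ($f{\left(F \right)} = F^{2} + 2 = 2 + F^{2}$)
$\left(f{\left(W{\left(n{\left(-4 \right)} \right)} \right)} - 7\right)^{2} = \left(\left(2 + \left(\frac{1 + \left(3 \left(-4\right)\right)^{2}}{144 \left(1 + 3 \left(-4\right)\right)}\right)^{2}\right) - 7\right)^{2} = \left(\left(2 + \left(\frac{1 + \left(-12\right)^{2}}{144 \left(1 - 12\right)}\right)^{2}\right) - 7\right)^{2} = \left(\left(2 + \left(\frac{1 + 144}{144 \left(-11\right)}\right)^{2}\right) - 7\right)^{2} = \left(\left(2 + \left(\frac{1}{144} \left(- \frac{1}{11}\right) 145\right)^{2}\right) - 7\right)^{2} = \left(\left(2 + \left(- \frac{145}{1584}\right)^{2}\right) - 7\right)^{2} = \left(\left(2 + \frac{21025}{2509056}\right) - 7\right)^{2} = \left(\frac{5039137}{2509056} - 7\right)^{2} = \left(- \frac{12524255}{2509056}\right)^{2} = \frac{156856963305025}{6295362011136}$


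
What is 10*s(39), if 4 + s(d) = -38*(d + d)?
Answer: -29680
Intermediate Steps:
s(d) = -4 - 76*d (s(d) = -4 - 38*(d + d) = -4 - 76*d)
10*s(39) = 10*(-4 - 76*39) = 10*(-4 - 2964) = 10*(-2968) = -29680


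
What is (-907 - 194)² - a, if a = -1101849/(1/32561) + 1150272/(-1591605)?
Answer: 6344936425646858/176845 ≈ 3.5879e+10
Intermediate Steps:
a = -6344722053961013/176845 (a = -1101849/1/32561 + 1150272*(-1/1591605) = -1101849*32561 - 127808/176845 = -35877305289 - 127808/176845 = -6344722053961013/176845 ≈ -3.5877e+10)
(-907 - 194)² - a = (-907 - 194)² - 1*(-6344722053961013/176845) = (-1101)² + 6344722053961013/176845 = 1212201 + 6344722053961013/176845 = 6344936425646858/176845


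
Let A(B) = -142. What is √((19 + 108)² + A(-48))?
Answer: 73*√3 ≈ 126.44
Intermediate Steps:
√((19 + 108)² + A(-48)) = √((19 + 108)² - 142) = √(127² - 142) = √(16129 - 142) = √15987 = 73*√3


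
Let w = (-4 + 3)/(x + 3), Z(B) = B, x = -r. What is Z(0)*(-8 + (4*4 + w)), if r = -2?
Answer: 0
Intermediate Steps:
x = 2 (x = -1*(-2) = 2)
w = -⅕ (w = (-4 + 3)/(2 + 3) = -1/5 = -1*⅕ = -⅕ ≈ -0.20000)
Z(0)*(-8 + (4*4 + w)) = 0*(-8 + (4*4 - ⅕)) = 0*(-8 + (16 - ⅕)) = 0*(-8 + 79/5) = 0*(39/5) = 0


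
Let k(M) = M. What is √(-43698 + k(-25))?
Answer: I*√43723 ≈ 209.1*I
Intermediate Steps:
√(-43698 + k(-25)) = √(-43698 - 25) = √(-43723) = I*√43723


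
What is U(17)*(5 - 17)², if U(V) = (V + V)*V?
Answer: 83232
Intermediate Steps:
U(V) = 2*V² (U(V) = (2*V)*V = 2*V²)
U(17)*(5 - 17)² = (2*17²)*(5 - 17)² = (2*289)*(-12)² = 578*144 = 83232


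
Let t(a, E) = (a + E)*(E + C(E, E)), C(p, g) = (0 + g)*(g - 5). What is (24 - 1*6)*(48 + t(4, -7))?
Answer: -3294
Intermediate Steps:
C(p, g) = g*(-5 + g)
t(a, E) = (E + a)*(E + E*(-5 + E)) (t(a, E) = (a + E)*(E + E*(-5 + E)) = (E + a)*(E + E*(-5 + E)))
(24 - 1*6)*(48 + t(4, -7)) = (24 - 1*6)*(48 - 7*(-7 + 4 - 7*(-5 - 7) + 4*(-5 - 7))) = (24 - 6)*(48 - 7*(-7 + 4 - 7*(-12) + 4*(-12))) = 18*(48 - 7*(-7 + 4 + 84 - 48)) = 18*(48 - 7*33) = 18*(48 - 231) = 18*(-183) = -3294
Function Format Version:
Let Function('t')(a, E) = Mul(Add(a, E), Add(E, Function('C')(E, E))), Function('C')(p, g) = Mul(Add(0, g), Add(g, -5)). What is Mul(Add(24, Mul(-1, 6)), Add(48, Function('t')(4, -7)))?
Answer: -3294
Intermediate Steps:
Function('C')(p, g) = Mul(g, Add(-5, g))
Function('t')(a, E) = Mul(Add(E, a), Add(E, Mul(E, Add(-5, E)))) (Function('t')(a, E) = Mul(Add(a, E), Add(E, Mul(E, Add(-5, E)))) = Mul(Add(E, a), Add(E, Mul(E, Add(-5, E)))))
Mul(Add(24, Mul(-1, 6)), Add(48, Function('t')(4, -7))) = Mul(Add(24, Mul(-1, 6)), Add(48, Mul(-7, Add(-7, 4, Mul(-7, Add(-5, -7)), Mul(4, Add(-5, -7)))))) = Mul(Add(24, -6), Add(48, Mul(-7, Add(-7, 4, Mul(-7, -12), Mul(4, -12))))) = Mul(18, Add(48, Mul(-7, Add(-7, 4, 84, -48)))) = Mul(18, Add(48, Mul(-7, 33))) = Mul(18, Add(48, -231)) = Mul(18, -183) = -3294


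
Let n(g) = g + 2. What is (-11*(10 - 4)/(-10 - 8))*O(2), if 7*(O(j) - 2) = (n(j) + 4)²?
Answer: 286/7 ≈ 40.857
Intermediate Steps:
n(g) = 2 + g
O(j) = 2 + (6 + j)²/7 (O(j) = 2 + ((2 + j) + 4)²/7 = 2 + (6 + j)²/7)
(-11*(10 - 4)/(-10 - 8))*O(2) = (-11*(10 - 4)/(-10 - 8))*(2 + (6 + 2)²/7) = (-66/(-18))*(2 + (⅐)*8²) = (-66*(-1)/18)*(2 + (⅐)*64) = (-11*(-⅓))*(2 + 64/7) = (11/3)*(78/7) = 286/7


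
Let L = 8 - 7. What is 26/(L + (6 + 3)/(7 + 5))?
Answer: 104/7 ≈ 14.857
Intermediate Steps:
L = 1
26/(L + (6 + 3)/(7 + 5)) = 26/(1 + (6 + 3)/(7 + 5)) = 26/(1 + 9/12) = 26/(1 + 9*(1/12)) = 26/(1 + 3/4) = 26/(7/4) = 26*(4/7) = 104/7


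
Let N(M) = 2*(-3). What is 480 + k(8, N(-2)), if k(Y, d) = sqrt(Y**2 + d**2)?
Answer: 490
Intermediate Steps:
N(M) = -6
480 + k(8, N(-2)) = 480 + sqrt(8**2 + (-6)**2) = 480 + sqrt(64 + 36) = 480 + sqrt(100) = 480 + 10 = 490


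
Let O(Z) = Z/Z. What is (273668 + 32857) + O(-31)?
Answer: 306526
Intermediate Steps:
O(Z) = 1
(273668 + 32857) + O(-31) = (273668 + 32857) + 1 = 306525 + 1 = 306526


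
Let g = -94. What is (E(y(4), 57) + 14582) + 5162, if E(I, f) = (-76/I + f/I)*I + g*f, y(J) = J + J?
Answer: 14367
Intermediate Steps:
y(J) = 2*J
E(I, f) = -94*f + I*(-76/I + f/I) (E(I, f) = (-76/I + f/I)*I - 94*f = I*(-76/I + f/I) - 94*f = -94*f + I*(-76/I + f/I))
(E(y(4), 57) + 14582) + 5162 = ((-76 - 93*57) + 14582) + 5162 = ((-76 - 5301) + 14582) + 5162 = (-5377 + 14582) + 5162 = 9205 + 5162 = 14367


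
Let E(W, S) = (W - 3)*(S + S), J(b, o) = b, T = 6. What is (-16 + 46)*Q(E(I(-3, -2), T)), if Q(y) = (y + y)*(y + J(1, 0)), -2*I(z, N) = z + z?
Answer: 0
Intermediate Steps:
I(z, N) = -z (I(z, N) = -(z + z)/2 = -z)
E(W, S) = 2*S*(-3 + W) (E(W, S) = (-3 + W)*(2*S) = 2*S*(-3 + W))
Q(y) = 2*y*(1 + y) (Q(y) = (y + y)*(y + 1) = (2*y)*(1 + y) = 2*y*(1 + y))
(-16 + 46)*Q(E(I(-3, -2), T)) = (-16 + 46)*(2*(2*6*(-3 - 1*(-3)))*(1 + 2*6*(-3 - 1*(-3)))) = 30*(2*(2*6*(-3 + 3))*(1 + 2*6*(-3 + 3))) = 30*(2*(2*6*0)*(1 + 2*6*0)) = 30*(2*0*(1 + 0)) = 30*(2*0*1) = 30*0 = 0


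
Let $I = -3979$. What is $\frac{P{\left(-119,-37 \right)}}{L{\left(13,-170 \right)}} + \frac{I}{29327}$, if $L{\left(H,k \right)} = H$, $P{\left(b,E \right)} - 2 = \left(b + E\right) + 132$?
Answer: $- \frac{696921}{381251} \approx -1.828$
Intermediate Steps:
$P{\left(b,E \right)} = 134 + E + b$ ($P{\left(b,E \right)} = 2 + \left(\left(b + E\right) + 132\right) = 2 + \left(\left(E + b\right) + 132\right) = 2 + \left(132 + E + b\right) = 134 + E + b$)
$\frac{P{\left(-119,-37 \right)}}{L{\left(13,-170 \right)}} + \frac{I}{29327} = \frac{134 - 37 - 119}{13} - \frac{3979}{29327} = \left(-22\right) \frac{1}{13} - \frac{3979}{29327} = - \frac{22}{13} - \frac{3979}{29327} = - \frac{696921}{381251}$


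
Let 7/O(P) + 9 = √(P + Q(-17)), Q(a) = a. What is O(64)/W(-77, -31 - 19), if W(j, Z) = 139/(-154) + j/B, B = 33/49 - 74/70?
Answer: -75999/8194408 - 25333*√47/24583224 ≈ -0.016339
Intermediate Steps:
B = -94/245 (B = 33*(1/49) - 74*1/70 = 33/49 - 37/35 = -94/245 ≈ -0.38367)
W(j, Z) = -139/154 - 245*j/94 (W(j, Z) = 139/(-154) + j/(-94/245) = 139*(-1/154) + j*(-245/94) = -139/154 - 245*j/94)
O(P) = 7/(-9 + √(-17 + P)) (O(P) = 7/(-9 + √(P - 17)) = 7/(-9 + √(-17 + P)))
O(64)/W(-77, -31 - 19) = (7/(-9 + √(-17 + 64)))/(-139/154 - 245/94*(-77)) = (7/(-9 + √47))/(-139/154 + 18865/94) = (7/(-9 + √47))/(723036/3619) = (7/(-9 + √47))*(3619/723036) = 25333/(723036*(-9 + √47))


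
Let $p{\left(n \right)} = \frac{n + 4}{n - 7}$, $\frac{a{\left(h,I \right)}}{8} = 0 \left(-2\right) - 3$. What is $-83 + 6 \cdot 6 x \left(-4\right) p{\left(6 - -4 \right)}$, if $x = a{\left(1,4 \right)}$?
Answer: $16045$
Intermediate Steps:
$a{\left(h,I \right)} = -24$ ($a{\left(h,I \right)} = 8 \left(0 \left(-2\right) - 3\right) = 8 \left(0 - 3\right) = 8 \left(-3\right) = -24$)
$p{\left(n \right)} = \frac{4 + n}{-7 + n}$
$x = -24$
$-83 + 6 \cdot 6 x \left(-4\right) p{\left(6 - -4 \right)} = -83 + 6 \cdot 6 \left(-24\right) \left(-4\right) \frac{4 + \left(6 - -4\right)}{-7 + \left(6 - -4\right)} = -83 + 6 \left(\left(-144\right) \left(-4\right)\right) \frac{4 + \left(6 + 4\right)}{-7 + \left(6 + 4\right)} = -83 + 6 \cdot 576 \frac{4 + 10}{-7 + 10} = -83 + 3456 \cdot \frac{1}{3} \cdot 14 = -83 + 3456 \cdot \frac{14}{3} = -83 + 16128 = 16045$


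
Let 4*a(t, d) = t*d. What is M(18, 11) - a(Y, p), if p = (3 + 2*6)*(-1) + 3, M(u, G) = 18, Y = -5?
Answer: 3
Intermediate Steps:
p = -12 (p = (3 + 12)*(-1) + 3 = 15*(-1) + 3 = -15 + 3 = -12)
a(t, d) = d*t/4 (a(t, d) = (t*d)/4 = (d*t)/4 = d*t/4)
M(18, 11) - a(Y, p) = 18 - (-12)*(-5)/4 = 18 - 1*15 = 18 - 15 = 3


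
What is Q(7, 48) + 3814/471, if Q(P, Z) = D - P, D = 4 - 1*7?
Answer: -896/471 ≈ -1.9023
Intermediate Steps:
D = -3 (D = 4 - 7 = -3)
Q(P, Z) = -3 - P
Q(7, 48) + 3814/471 = (-3 - 1*7) + 3814/471 = (-3 - 7) + 3814*(1/471) = -10 + 3814/471 = -896/471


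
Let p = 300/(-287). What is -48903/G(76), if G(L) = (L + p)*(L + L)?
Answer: -14035161/3269824 ≈ -4.2923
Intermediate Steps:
p = -300/287 (p = 300*(-1/287) = -300/287 ≈ -1.0453)
G(L) = 2*L*(-300/287 + L) (G(L) = (L - 300/287)*(L + L) = (-300/287 + L)*(2*L) = 2*L*(-300/287 + L))
-48903/G(76) = -48903*287/(152*(-300 + 287*76)) = -48903*287/(152*(-300 + 21812)) = -48903/((2/287)*76*21512) = -48903/3269824/287 = -48903*287/3269824 = -14035161/3269824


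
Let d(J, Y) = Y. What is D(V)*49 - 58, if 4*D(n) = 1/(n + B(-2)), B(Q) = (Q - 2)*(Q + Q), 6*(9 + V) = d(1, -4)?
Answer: -4261/76 ≈ -56.066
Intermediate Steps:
V = -29/3 (V = -9 + (⅙)*(-4) = -9 - ⅔ = -29/3 ≈ -9.6667)
B(Q) = 2*Q*(-2 + Q) (B(Q) = (-2 + Q)*(2*Q) = 2*Q*(-2 + Q))
D(n) = 1/(4*(16 + n)) (D(n) = 1/(4*(n + 2*(-2)*(-2 - 2))) = 1/(4*(n + 2*(-2)*(-4))) = 1/(4*(n + 16)) = 1/(4*(16 + n)))
D(V)*49 - 58 = (1/(4*(16 - 29/3)))*49 - 58 = (1/(4*(19/3)))*49 - 58 = ((¼)*(3/19))*49 - 58 = (3/76)*49 - 58 = 147/76 - 58 = -4261/76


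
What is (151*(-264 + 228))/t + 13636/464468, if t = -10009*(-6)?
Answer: -71081321/1162215053 ≈ -0.061160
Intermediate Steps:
t = 60054
(151*(-264 + 228))/t + 13636/464468 = (151*(-264 + 228))/60054 + 13636/464468 = (151*(-36))*(1/60054) + 13636*(1/464468) = -5436*1/60054 + 3409/116117 = -906/10009 + 3409/116117 = -71081321/1162215053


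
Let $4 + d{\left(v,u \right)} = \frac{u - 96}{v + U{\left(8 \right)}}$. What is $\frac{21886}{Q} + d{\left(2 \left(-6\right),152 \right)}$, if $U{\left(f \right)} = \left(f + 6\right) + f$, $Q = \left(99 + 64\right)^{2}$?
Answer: $\frac{321982}{132845} \approx 2.4237$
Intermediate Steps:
$Q = 26569$ ($Q = 163^{2} = 26569$)
$U{\left(f \right)} = 6 + 2 f$ ($U{\left(f \right)} = \left(6 + f\right) + f = 6 + 2 f$)
$d{\left(v,u \right)} = -4 + \frac{-96 + u}{22 + v}$ ($d{\left(v,u \right)} = -4 + \frac{u - 96}{v + \left(6 + 2 \cdot 8\right)} = -4 + \frac{-96 + u}{v + \left(6 + 16\right)} = -4 + \frac{-96 + u}{v + 22} = -4 + \frac{-96 + u}{22 + v}$)
$\frac{21886}{Q} + d{\left(2 \left(-6\right),152 \right)} = \frac{21886}{26569} + \frac{-184 + 152 - 4 \cdot 2 \left(-6\right)}{22 + 2 \left(-6\right)} = 21886 \cdot \frac{1}{26569} + \frac{-184 + 152 - -48}{22 - 12} = \frac{21886}{26569} + \frac{-184 + 152 + 48}{10} = \frac{21886}{26569} + \frac{1}{10} \cdot 16 = \frac{21886}{26569} + \frac{8}{5} = \frac{321982}{132845}$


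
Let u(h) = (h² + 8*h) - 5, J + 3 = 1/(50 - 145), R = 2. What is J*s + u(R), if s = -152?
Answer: 2363/5 ≈ 472.60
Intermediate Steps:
J = -286/95 (J = -3 + 1/(50 - 145) = -3 + 1/(-95) = -3 - 1/95 = -286/95 ≈ -3.0105)
u(h) = -5 + h² + 8*h
J*s + u(R) = -286/95*(-152) + (-5 + 2² + 8*2) = 2288/5 + (-5 + 4 + 16) = 2288/5 + 15 = 2363/5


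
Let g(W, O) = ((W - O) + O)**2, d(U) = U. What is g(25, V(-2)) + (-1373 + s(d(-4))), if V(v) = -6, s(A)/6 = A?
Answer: -772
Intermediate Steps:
s(A) = 6*A
g(W, O) = W**2
g(25, V(-2)) + (-1373 + s(d(-4))) = 25**2 + (-1373 + 6*(-4)) = 625 + (-1373 - 24) = 625 - 1397 = -772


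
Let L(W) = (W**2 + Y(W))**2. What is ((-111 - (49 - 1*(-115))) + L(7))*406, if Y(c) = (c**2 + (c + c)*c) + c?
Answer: 16619204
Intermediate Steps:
Y(c) = c + 3*c**2 (Y(c) = (c**2 + (2*c)*c) + c = (c**2 + 2*c**2) + c = 3*c**2 + c = c + 3*c**2)
L(W) = (W**2 + W*(1 + 3*W))**2
((-111 - (49 - 1*(-115))) + L(7))*406 = ((-111 - (49 - 1*(-115))) + 7**2*(1 + 4*7)**2)*406 = ((-111 - (49 + 115)) + 49*(1 + 28)**2)*406 = ((-111 - 1*164) + 49*29**2)*406 = ((-111 - 164) + 49*841)*406 = (-275 + 41209)*406 = 40934*406 = 16619204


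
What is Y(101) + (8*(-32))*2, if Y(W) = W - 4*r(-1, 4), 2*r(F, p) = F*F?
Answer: -413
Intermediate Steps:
r(F, p) = F**2/2 (r(F, p) = (F*F)/2 = F**2/2)
Y(W) = -2 + W (Y(W) = W - 2*(-1)**2 = W - 2 = -2 + W)
Y(101) + (8*(-32))*2 = (-2 + 101) + (8*(-32))*2 = 99 - 256*2 = 99 - 512 = -413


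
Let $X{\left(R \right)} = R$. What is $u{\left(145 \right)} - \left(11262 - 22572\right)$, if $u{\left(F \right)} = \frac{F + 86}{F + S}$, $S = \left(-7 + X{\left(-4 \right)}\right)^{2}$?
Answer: $\frac{429813}{38} \approx 11311.0$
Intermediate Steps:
$S = 121$ ($S = \left(-7 - 4\right)^{2} = \left(-11\right)^{2} = 121$)
$u{\left(F \right)} = \frac{86 + F}{121 + F}$ ($u{\left(F \right)} = \frac{F + 86}{F + 121} = \frac{86 + F}{121 + F}$)
$u{\left(145 \right)} - \left(11262 - 22572\right) = \frac{86 + 145}{121 + 145} - \left(11262 - 22572\right) = \frac{1}{266} \cdot 231 - \left(11262 - 22572\right) = \frac{1}{266} \cdot 231 - -11310 = \frac{33}{38} + 11310 = \frac{429813}{38}$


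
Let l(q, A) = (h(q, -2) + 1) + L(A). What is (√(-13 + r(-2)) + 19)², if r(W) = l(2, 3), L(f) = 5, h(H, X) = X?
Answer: 352 + 114*I ≈ 352.0 + 114.0*I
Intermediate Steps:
l(q, A) = 4 (l(q, A) = (-2 + 1) + 5 = -1 + 5 = 4)
r(W) = 4
(√(-13 + r(-2)) + 19)² = (√(-13 + 4) + 19)² = (√(-9) + 19)² = (3*I + 19)² = (19 + 3*I)²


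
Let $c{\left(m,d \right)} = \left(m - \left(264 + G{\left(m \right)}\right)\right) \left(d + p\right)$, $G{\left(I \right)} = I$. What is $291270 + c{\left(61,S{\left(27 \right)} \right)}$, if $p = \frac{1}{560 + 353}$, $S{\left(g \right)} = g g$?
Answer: $\frac{8201538}{83} \approx 98814.0$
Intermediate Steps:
$S{\left(g \right)} = g^{2}$
$p = \frac{1}{913} \approx 0.0010953$
$c{\left(m,d \right)} = - \frac{24}{83} - 264 d$ ($c{\left(m,d \right)} = \left(m - \left(264 + m\right)\right) \left(d + \frac{1}{913}\right) = - 264 \left(\frac{1}{913} + d\right) = - \frac{24}{83} - 264 d$)
$291270 + c{\left(61,S{\left(27 \right)} \right)} = 291270 - \left(\frac{24}{83} + 264 \cdot 27^{2}\right) = 291270 - \frac{15973872}{83} = \frac{8201538}{83}$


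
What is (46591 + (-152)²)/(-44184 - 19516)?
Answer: -13939/12740 ≈ -1.0941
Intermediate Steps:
(46591 + (-152)²)/(-44184 - 19516) = (46591 + 23104)/(-63700) = 69695*(-1/63700) = -13939/12740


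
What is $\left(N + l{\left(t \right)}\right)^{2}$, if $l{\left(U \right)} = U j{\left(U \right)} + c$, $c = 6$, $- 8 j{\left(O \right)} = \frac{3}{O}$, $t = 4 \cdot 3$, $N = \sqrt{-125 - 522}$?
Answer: $- \frac{39383}{64} + \frac{45 i \sqrt{647}}{4} \approx -615.36 + 286.16 i$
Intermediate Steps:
$N = i \sqrt{647}$ ($N = \sqrt{-647} = i \sqrt{647} \approx 25.436 i$)
$t = 12$
$j{\left(O \right)} = - \frac{3}{8 O}$ ($j{\left(O \right)} = - \frac{3 \frac{1}{O}}{8} = - \frac{3}{8 O}$)
$l{\left(U \right)} = \frac{45}{8}$ ($l{\left(U \right)} = U \left(- \frac{3}{8 U}\right) + 6 = - \frac{3}{8} + 6 = \frac{45}{8}$)
$\left(N + l{\left(t \right)}\right)^{2} = \left(i \sqrt{647} + \frac{45}{8}\right)^{2} = \left(\frac{45}{8} + i \sqrt{647}\right)^{2}$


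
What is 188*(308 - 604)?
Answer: -55648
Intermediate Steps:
188*(308 - 604) = 188*(-296) = -55648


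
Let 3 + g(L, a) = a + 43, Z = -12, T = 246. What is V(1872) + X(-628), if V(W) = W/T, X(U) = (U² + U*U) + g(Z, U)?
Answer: 32315692/41 ≈ 7.8819e+5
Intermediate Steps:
g(L, a) = 40 + a (g(L, a) = -3 + (a + 43) = -3 + (43 + a) = 40 + a)
X(U) = 40 + U + 2*U² (X(U) = (U² + U*U) + (40 + U) = (U² + U²) + (40 + U) = 2*U² + (40 + U) = 40 + U + 2*U²)
V(W) = W/246
V(1872) + X(-628) = (1/246)*1872 + (40 - 628 + 2*(-628)²) = 312/41 + (40 - 628 + 2*394384) = 312/41 + (40 - 628 + 788768) = 312/41 + 788180 = 32315692/41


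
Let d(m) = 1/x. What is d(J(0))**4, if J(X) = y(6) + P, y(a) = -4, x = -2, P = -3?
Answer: 1/16 ≈ 0.062500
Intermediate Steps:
J(X) = -7 (J(X) = -4 - 3 = -7)
d(m) = -1/2 (d(m) = 1/(-2) = -1/2)
d(J(0))**4 = (-1/2)**4 = 1/16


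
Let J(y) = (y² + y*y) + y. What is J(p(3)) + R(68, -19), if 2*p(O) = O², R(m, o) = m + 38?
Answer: 151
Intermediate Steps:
R(m, o) = 38 + m
p(O) = O²/2
J(y) = y + 2*y² (J(y) = (y² + y²) + y = 2*y² + y = y + 2*y²)
J(p(3)) + R(68, -19) = ((½)*3²)*(1 + 2*((½)*3²)) + (38 + 68) = ((½)*9)*(1 + 2*((½)*9)) + 106 = 9*(1 + 2*(9/2))/2 + 106 = 9*(1 + 9)/2 + 106 = (9/2)*10 + 106 = 45 + 106 = 151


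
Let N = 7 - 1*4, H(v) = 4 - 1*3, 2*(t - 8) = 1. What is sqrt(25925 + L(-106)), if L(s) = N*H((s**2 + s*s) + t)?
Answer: 2*sqrt(6482) ≈ 161.02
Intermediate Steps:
t = 17/2 (t = 8 + (1/2)*1 = 8 + 1/2 = 17/2 ≈ 8.5000)
H(v) = 1 (H(v) = 4 - 3 = 1)
N = 3 (N = 7 - 4 = 3)
L(s) = 3 (L(s) = 3*1 = 3)
sqrt(25925 + L(-106)) = sqrt(25925 + 3) = sqrt(25928) = 2*sqrt(6482)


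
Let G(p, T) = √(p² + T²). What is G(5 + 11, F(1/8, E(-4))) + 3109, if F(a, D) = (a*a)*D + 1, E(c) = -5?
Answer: 3109 + √1052057/64 ≈ 3125.0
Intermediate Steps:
F(a, D) = 1 + D*a² (F(a, D) = a²*D + 1 = D*a² + 1 = 1 + D*a²)
G(p, T) = √(T² + p²)
G(5 + 11, F(1/8, E(-4))) + 3109 = √((1 - 5*(1/8)²)² + (5 + 11)²) + 3109 = √((1 - 5*(⅛)²)² + 16²) + 3109 = √((1 - 5*1/64)² + 256) + 3109 = √((1 - 5/64)² + 256) + 3109 = √((59/64)² + 256) + 3109 = √(3481/4096 + 256) + 3109 = √(1052057/4096) + 3109 = √1052057/64 + 3109 = 3109 + √1052057/64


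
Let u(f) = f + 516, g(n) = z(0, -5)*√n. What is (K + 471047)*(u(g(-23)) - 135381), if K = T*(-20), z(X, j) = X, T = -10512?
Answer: -91881771255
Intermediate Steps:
g(n) = 0 (g(n) = 0*√n = 0)
u(f) = 516 + f
K = 210240 (K = -10512*(-20) = 210240)
(K + 471047)*(u(g(-23)) - 135381) = (210240 + 471047)*((516 + 0) - 135381) = 681287*(516 - 135381) = 681287*(-134865) = -91881771255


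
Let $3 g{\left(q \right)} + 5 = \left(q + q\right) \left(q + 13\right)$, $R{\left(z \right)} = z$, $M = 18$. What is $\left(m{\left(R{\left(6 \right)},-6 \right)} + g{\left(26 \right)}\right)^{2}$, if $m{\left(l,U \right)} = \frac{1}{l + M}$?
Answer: $\frac{29106025}{64} \approx 4.5478 \cdot 10^{5}$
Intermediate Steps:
$m{\left(l,U \right)} = \frac{1}{18 + l}$ ($m{\left(l,U \right)} = \frac{1}{l + 18} = \frac{1}{18 + l}$)
$g{\left(q \right)} = - \frac{5}{3} + \frac{2 q \left(13 + q\right)}{3}$ ($g{\left(q \right)} = - \frac{5}{3} + \frac{\left(q + q\right) \left(q + 13\right)}{3} = - \frac{5}{3} + \frac{2 q \left(13 + q\right)}{3}$)
$\left(m{\left(R{\left(6 \right)},-6 \right)} + g{\left(26 \right)}\right)^{2} = \left(\frac{1}{18 + 6} + \left(- \frac{5}{3} + \frac{2 \cdot 26^{2}}{3} + \frac{26}{3} \cdot 26\right)\right)^{2} = \left(\frac{1}{24} + \left(- \frac{5}{3} + \frac{2}{3} \cdot 676 + \frac{676}{3}\right)\right)^{2} = \left(\frac{1}{24} + \left(- \frac{5}{3} + \frac{1352}{3} + \frac{676}{3}\right)\right)^{2} = \left(\frac{1}{24} + \frac{2023}{3}\right)^{2} = \left(\frac{5395}{8}\right)^{2} = \frac{29106025}{64}$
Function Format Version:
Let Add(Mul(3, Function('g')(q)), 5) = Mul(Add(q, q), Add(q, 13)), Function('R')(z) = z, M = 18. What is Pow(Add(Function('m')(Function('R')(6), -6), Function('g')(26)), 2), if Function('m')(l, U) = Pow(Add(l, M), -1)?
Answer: Rational(29106025, 64) ≈ 4.5478e+5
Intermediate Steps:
Function('m')(l, U) = Pow(Add(18, l), -1) (Function('m')(l, U) = Pow(Add(l, 18), -1) = Pow(Add(18, l), -1))
Function('g')(q) = Add(Rational(-5, 3), Mul(Rational(2, 3), q, Add(13, q))) (Function('g')(q) = Add(Rational(-5, 3), Mul(Rational(1, 3), Mul(Add(q, q), Add(q, 13)))) = Add(Rational(-5, 3), Mul(Rational(1, 3), Mul(Mul(2, q), Add(13, q)))) = Add(Rational(-5, 3), Mul(Rational(1, 3), Mul(2, q, Add(13, q)))) = Add(Rational(-5, 3), Mul(Rational(2, 3), q, Add(13, q))))
Pow(Add(Function('m')(Function('R')(6), -6), Function('g')(26)), 2) = Pow(Add(Pow(Add(18, 6), -1), Add(Rational(-5, 3), Mul(Rational(2, 3), Pow(26, 2)), Mul(Rational(26, 3), 26))), 2) = Pow(Add(Pow(24, -1), Add(Rational(-5, 3), Mul(Rational(2, 3), 676), Rational(676, 3))), 2) = Pow(Add(Rational(1, 24), Add(Rational(-5, 3), Rational(1352, 3), Rational(676, 3))), 2) = Pow(Add(Rational(1, 24), Rational(2023, 3)), 2) = Pow(Rational(5395, 8), 2) = Rational(29106025, 64)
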